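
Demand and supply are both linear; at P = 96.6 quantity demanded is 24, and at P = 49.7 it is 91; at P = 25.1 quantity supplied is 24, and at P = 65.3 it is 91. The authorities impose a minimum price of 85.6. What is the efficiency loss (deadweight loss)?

Demand slope = (49.7 − 96.6)/(91 − 24) = −0.7, so P = 113.4 − 0.7Q.
Supply slope = (65.3 − 25.1)/(91 − 24) = 0.6, so P = 10.7 + 0.6Q.
Competitive equilibrium: 113.4 − 0.7Q = 10.7 + 0.6Q → Q* = 79, P* = 58.1.
At the floor P = 85.6, quantity demanded = (113.4 − 85.6)/0.7 = 39.7143.
Sellers' marginal cost at Q' = 39.7143: 10.7 + 0.6·39.7143 = 34.5286.
ΔQ = 79 − 39.7143 = 39.2857; wedge = 85.6 − 34.5286 = 51.0714.
DWL = ½ × 39.2857 × 51.0714 = 1003.19.

1003.19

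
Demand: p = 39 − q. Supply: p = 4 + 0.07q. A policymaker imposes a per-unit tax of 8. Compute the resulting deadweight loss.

Competitive equilibrium: 39 − q = 4 + 0.07q → q* = 32.7103, p* = 6.2897.
With the tax, the buyer price exceeds the seller price by 8: (39 − q) − (4 + 0.07q) = 8 → q' = 25.2336.
Δq = 32.7103 − 25.2336 = 7.4767; the wedge equals the tax, 8.
DWL = ½ × 7.4767 × 8 = 29.91.

29.91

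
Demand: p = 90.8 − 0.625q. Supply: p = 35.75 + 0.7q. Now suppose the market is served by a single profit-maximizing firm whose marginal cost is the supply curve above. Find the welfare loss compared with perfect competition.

Competitive equilibrium: 90.8 − 0.625q = 35.75 + 0.7q → q* = 41.5472, p* = 64.833.
Marginal revenue: MR = 90.8 − 1.25q. Set MR = MC: 90.8 − 1.25q = 35.75 + 0.7q → q_m = 28.2308.
Price p_m = 90.8 − 0.625·28.2308 = 73.1558; MC(q_m) = 35.75 + 0.7·28.2308 = 55.5116.
Competitive q* = 41.5472, so Δq = 13.3164; wedge = 73.1558 − 55.5116 = 17.6442.
DWL = ½ × 13.3164 × 17.6442 = 117.48.

117.48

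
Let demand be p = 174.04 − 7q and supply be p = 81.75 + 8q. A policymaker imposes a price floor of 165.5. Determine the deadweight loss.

Competitive equilibrium: 174.04 − 7q = 81.75 + 8q → q* = 6.15267, p* = 130.97133.
At the floor p = 165.5, quantity demanded = (174.04 − 165.5)/7 = 1.22.
Sellers' marginal cost at q' = 1.22: 81.75 + 8·1.22 = 91.51.
Δq = 6.15267 − 1.22 = 4.93267; wedge = 165.5 − 91.51 = 73.99.
The triangle = ½ × 4.93267 × 73.99 = 182.48.

182.48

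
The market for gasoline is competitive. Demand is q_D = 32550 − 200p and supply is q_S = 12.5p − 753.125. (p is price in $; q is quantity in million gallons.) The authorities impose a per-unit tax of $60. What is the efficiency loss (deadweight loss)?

In inverse form: demand p = 162.75 − 0.005q, supply p = 60.25 + 0.08q.
Competitive equilibrium: 162.75 − 0.005q = 60.25 + 0.08q → q* = 1205.8824, p* = 156.7206.
With the tax, the buyer price exceeds the seller price by 60: (162.75 − 0.005q) − (60.25 + 0.08q) = 60 → q' = 500.
Δq = 1205.8824 − 500 = 705.8824; the wedge equals the tax, 60.
Welfare loss = ½ × 705.8824 × 60 = $21176.47 million.

$21176.47 million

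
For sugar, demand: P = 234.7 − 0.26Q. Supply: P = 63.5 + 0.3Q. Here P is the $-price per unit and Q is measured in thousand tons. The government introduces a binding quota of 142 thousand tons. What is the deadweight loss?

Competitive equilibrium: 234.7 − 0.26Q = 63.5 + 0.3Q → Q* = 305.7143, P* = 155.2143.
At Q = 142: demand price = 234.7 − 0.26·142 = 197.78; supply price = 63.5 + 0.3·142 = 106.1.
ΔQ = 305.7143 − 142 = 163.7143; wedge = 197.78 − 106.1 = 91.68.
The triangle = ½ × 163.7143 × 91.68 = $7504.66 thousand.

$7504.66 thousand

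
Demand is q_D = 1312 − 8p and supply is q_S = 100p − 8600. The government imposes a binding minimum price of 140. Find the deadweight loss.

10045.65

In inverse form: demand p = 164 − 0.125q, supply p = 86 + 0.01q.
Competitive equilibrium: 164 − 0.125q = 86 + 0.01q → q* = 577.7778, p* = 91.7778.
At the floor p = 140, quantity demanded = (164 − 140)/0.125 = 192.
Sellers' marginal cost at q' = 192: 86 + 0.01·192 = 87.92.
Δq = 577.7778 − 192 = 385.7778; wedge = 140 − 87.92 = 52.08.
The triangle = ½ × 385.7778 × 52.08 = 10045.65.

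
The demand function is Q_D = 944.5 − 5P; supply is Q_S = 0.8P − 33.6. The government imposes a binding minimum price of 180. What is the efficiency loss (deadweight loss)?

2339.88

In inverse form: demand P = 188.9 − 0.2Q, supply P = 42 + 1.25Q.
Competitive equilibrium: 188.9 − 0.2Q = 42 + 1.25Q → Q* = 101.31034, P* = 168.63793.
At the floor P = 180, quantity demanded = (188.9 − 180)/0.2 = 44.5.
Sellers' marginal cost at Q' = 44.5: 42 + 1.25·44.5 = 97.625.
ΔQ = 101.31034 − 44.5 = 56.81034; wedge = 180 − 97.625 = 82.375.
DWL = ½ × 56.81034 × 82.375 = 2339.88.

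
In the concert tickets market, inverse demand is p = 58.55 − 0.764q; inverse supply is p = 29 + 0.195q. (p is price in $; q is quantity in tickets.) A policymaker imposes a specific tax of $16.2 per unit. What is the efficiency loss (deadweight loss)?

$136.83

Competitive equilibrium: 58.55 − 0.764q = 29 + 0.195q → q* = 30.8133, p* = 35.0086.
With the tax, the buyer price exceeds the seller price by 16.2: (58.55 − 0.764q) − (29 + 0.195q) = 16.2 → q' = 13.9208.
Δq = 30.8133 − 13.9208 = 16.8925; the wedge equals the tax, 16.2.
The triangle = ½ × 16.8925 × 16.2 = $136.83.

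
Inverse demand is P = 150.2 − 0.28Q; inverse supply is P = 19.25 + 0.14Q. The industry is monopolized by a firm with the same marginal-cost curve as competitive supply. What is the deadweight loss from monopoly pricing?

Competitive equilibrium: 150.2 − 0.28Q = 19.25 + 0.14Q → Q* = 311.7857, P* = 62.9.
Marginal revenue: MR = 150.2 − 0.56Q. Set MR = MC: 150.2 − 0.56Q = 19.25 + 0.14Q → Q_m = 187.0714.
Price P_m = 150.2 − 0.28·187.0714 = 97.82; MC(Q_m) = 19.25 + 0.14·187.0714 = 45.44.
Competitive Q* = 311.7857, so ΔQ = 124.7143; wedge = 97.82 − 45.44 = 52.38.
The triangle = ½ × 124.7143 × 52.38 = 3266.27.

3266.27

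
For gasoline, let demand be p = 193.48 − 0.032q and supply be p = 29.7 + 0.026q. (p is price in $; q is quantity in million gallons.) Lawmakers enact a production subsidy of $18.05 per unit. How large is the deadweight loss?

$2808.64 million

Competitive equilibrium: 193.48 − 0.032q = 29.7 + 0.026q → q* = 2823.7931, p* = 103.1186.
The subsidy lowers effective supply by 18.05: p = 11.65 + 0.026q.
New quantity: 193.48 − 0.032q = 11.65 + 0.026q → q' = 3135.
Overproduction Δq = 3135 − 2823.7931 = 311.2069; wedge = subsidy = 18.05.
The triangle = ½ × 311.2069 × 18.05 = $2808.64 million.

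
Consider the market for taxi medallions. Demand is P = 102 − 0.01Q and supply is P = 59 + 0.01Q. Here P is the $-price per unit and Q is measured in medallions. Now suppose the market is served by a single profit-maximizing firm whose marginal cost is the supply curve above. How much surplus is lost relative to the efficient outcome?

Competitive equilibrium: 102 − 0.01Q = 59 + 0.01Q → Q* = 2150, P* = 80.5.
Marginal revenue: MR = 102 − 0.02Q. Set MR = MC: 102 − 0.02Q = 59 + 0.01Q → Q_m = 1433.33333.
Price P_m = 102 − 0.01·1433.33333 = 87.66667; MC(Q_m) = 59 + 0.01·1433.33333 = 73.33333.
Competitive Q* = 2150, so ΔQ = 716.66667; wedge = 87.66667 − 73.33333 = 14.33334.
The triangle = ½ × 716.66667 × 14.33334 = $5136.11.

$5136.11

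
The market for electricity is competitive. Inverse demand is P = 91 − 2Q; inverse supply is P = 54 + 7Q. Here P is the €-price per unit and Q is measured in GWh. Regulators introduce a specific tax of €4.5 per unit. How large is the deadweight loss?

Competitive equilibrium: 91 − 2Q = 54 + 7Q → Q* = 4.1111, P* = 82.7778.
With the tax, the buyer price exceeds the seller price by 4.5: (91 − 2Q) − (54 + 7Q) = 4.5 → Q' = 3.6111.
ΔQ = 4.1111 − 3.6111 = 0.5; the wedge equals the tax, 4.5.
Deadweight loss = ½ × 0.5 × 4.5 = €1.125.

€1.125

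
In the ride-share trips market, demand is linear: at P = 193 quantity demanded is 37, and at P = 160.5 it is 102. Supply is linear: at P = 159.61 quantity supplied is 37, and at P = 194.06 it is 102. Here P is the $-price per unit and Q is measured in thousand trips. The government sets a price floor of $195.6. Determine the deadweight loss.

$728.76 thousand

Demand slope = (160.5 − 193)/(102 − 37) = −0.5, so P = 211.5 − 0.5Q.
Supply slope = (194.06 − 159.61)/(102 − 37) = 0.53, so P = 140 + 0.53Q.
Competitive equilibrium: 211.5 − 0.5Q = 140 + 0.53Q → Q* = 69.4175, P* = 176.7913.
At the floor P = 195.6, quantity demanded = (211.5 − 195.6)/0.5 = 31.8.
Sellers' marginal cost at Q' = 31.8: 140 + 0.53·31.8 = 156.854.
ΔQ = 69.4175 − 31.8 = 37.6175; wedge = 195.6 − 156.854 = 38.746.
Deadweight loss = ½ × 37.6175 × 38.746 = $728.76 thousand.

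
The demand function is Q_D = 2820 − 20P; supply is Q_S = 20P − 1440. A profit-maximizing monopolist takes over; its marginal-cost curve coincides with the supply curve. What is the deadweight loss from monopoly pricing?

2645

In inverse form: demand P = 141 − 0.05Q, supply P = 72 + 0.05Q.
Competitive equilibrium: 141 − 0.05Q = 72 + 0.05Q → Q* = 690, P* = 106.5.
Marginal revenue: MR = 141 − 0.1Q. Set MR = MC: 141 − 0.1Q = 72 + 0.05Q → Q_m = 460.
Price P_m = 141 − 0.05·460 = 118; MC(Q_m) = 72 + 0.05·460 = 95.
Competitive Q* = 690, so ΔQ = 230; wedge = 118 − 95 = 23.
The triangle = ½ × 230 × 23 = 2645.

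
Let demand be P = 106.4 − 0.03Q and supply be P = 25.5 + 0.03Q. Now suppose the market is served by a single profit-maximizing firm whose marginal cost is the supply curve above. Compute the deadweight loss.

6060.01

Competitive equilibrium: 106.4 − 0.03Q = 25.5 + 0.03Q → Q* = 1348.33333, P* = 65.95.
Marginal revenue: MR = 106.4 − 0.06Q. Set MR = MC: 106.4 − 0.06Q = 25.5 + 0.03Q → Q_m = 898.88889.
Price P_m = 106.4 − 0.03·898.88889 = 79.43333; MC(Q_m) = 25.5 + 0.03·898.88889 = 52.46667.
Competitive Q* = 1348.33333, so ΔQ = 449.44444; wedge = 79.43333 − 52.46667 = 26.96666.
The triangle = ½ × 449.44444 × 26.96666 = 6060.01.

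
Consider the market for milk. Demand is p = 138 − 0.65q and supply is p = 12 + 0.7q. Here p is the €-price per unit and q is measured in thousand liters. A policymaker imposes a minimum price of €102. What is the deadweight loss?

€972.07 thousand

Competitive equilibrium: 138 − 0.65q = 12 + 0.7q → q* = 93.3333, p* = 77.3333.
At the floor p = 102, quantity demanded = (138 − 102)/0.65 = 55.3846.
Sellers' marginal cost at q' = 55.3846: 12 + 0.7·55.3846 = 50.7692.
Δq = 93.3333 − 55.3846 = 37.9487; wedge = 102 − 50.7692 = 51.2308.
The triangle = ½ × 37.9487 × 51.2308 = €972.07 thousand.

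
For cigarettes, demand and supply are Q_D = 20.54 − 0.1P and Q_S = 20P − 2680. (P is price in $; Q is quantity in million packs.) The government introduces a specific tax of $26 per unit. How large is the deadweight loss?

$33.63 million

In inverse form: demand P = 205.4 − 10Q, supply P = 134 + 0.05Q.
Competitive equilibrium: 205.4 − 10Q = 134 + 0.05Q → Q* = 7.1045, P* = 134.3552.
With the tax, the buyer price exceeds the seller price by 26: (205.4 − 10Q) − (134 + 0.05Q) = 26 → Q' = 4.5174.
ΔQ = 7.1045 − 4.5174 = 2.5871; the wedge equals the tax, 26.
DWL = ½ × 2.5871 × 26 = $33.63 million.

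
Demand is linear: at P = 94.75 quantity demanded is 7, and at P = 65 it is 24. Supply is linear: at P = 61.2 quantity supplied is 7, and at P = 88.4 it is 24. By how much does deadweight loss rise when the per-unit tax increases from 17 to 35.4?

143.90

Demand slope = (65 − 94.75)/(24 − 7) = −1.75, so P = 107 − 1.75Q.
Supply slope = (88.4 − 61.2)/(24 − 7) = 1.6, so P = 50 + 1.6Q.
Competitive equilibrium: 107 − 1.75Q = 50 + 1.6Q → Q* = 17.0149, P* = 77.2239.
For a per-unit tax t: ΔQ = t/3.35, so DWL = ½·t·(t/3.35) = t²/6.7.
At t = 17: DWL = 43.1343. At t = 35.4: DWL = 187.0388.
Increase = 187.0388 − 43.1343 = 143.90.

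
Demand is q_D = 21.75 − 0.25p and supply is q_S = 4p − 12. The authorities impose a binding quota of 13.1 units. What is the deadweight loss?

94.39

In inverse form: demand p = 87 − 4q, supply p = 3 + 0.25q.
Competitive equilibrium: 87 − 4q = 3 + 0.25q → q* = 19.7647, p* = 7.9412.
At q = 13.1: demand price = 87 − 4·13.1 = 34.6; supply price = 3 + 0.25·13.1 = 6.275.
Δq = 19.7647 − 13.1 = 6.6647; wedge = 34.6 − 6.275 = 28.325.
The triangle = ½ × 6.6647 × 28.325 = 94.39.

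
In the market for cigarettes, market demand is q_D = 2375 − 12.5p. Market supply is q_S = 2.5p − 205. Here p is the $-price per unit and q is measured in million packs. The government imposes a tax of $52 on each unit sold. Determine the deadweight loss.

$2816.67 million

In inverse form: demand p = 190 − 0.08q, supply p = 82 + 0.4q.
Competitive equilibrium: 190 − 0.08q = 82 + 0.4q → q* = 225, p* = 172.
With the tax, the buyer price exceeds the seller price by 52: (190 − 0.08q) − (82 + 0.4q) = 52 → q' = 116.6667.
Δq = 225 − 116.6667 = 108.3333; the wedge equals the tax, 52.
Deadweight loss = ½ × 108.3333 × 52 = $2816.67 million.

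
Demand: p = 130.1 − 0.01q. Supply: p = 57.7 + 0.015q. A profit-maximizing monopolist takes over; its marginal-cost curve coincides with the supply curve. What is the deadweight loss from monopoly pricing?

8557.98

Competitive equilibrium: 130.1 − 0.01q = 57.7 + 0.015q → q* = 2896, p* = 101.14.
Marginal revenue: MR = 130.1 − 0.02q. Set MR = MC: 130.1 − 0.02q = 57.7 + 0.015q → q_m = 2068.57143.
Price p_m = 130.1 − 0.01·2068.57143 = 109.41429; MC(q_m) = 57.7 + 0.015·2068.57143 = 88.72857.
Competitive q* = 2896, so Δq = 827.42857; wedge = 109.41429 − 88.72857 = 20.68572.
Welfare loss = ½ × 827.42857 × 20.68572 = 8557.98.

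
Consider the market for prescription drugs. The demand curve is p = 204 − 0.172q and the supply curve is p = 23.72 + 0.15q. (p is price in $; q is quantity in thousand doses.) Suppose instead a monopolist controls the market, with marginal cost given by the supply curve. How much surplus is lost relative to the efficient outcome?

$6118.04 thousand

Competitive equilibrium: 204 − 0.172q = 23.72 + 0.15q → q* = 559.87578, p* = 107.70137.
Marginal revenue: MR = 204 − 0.344q. Set MR = MC: 204 − 0.344q = 23.72 + 0.15q → q_m = 364.93927.
Price p_m = 204 − 0.172·364.93927 = 141.23045; MC(q_m) = 23.72 + 0.15·364.93927 = 78.46089.
Competitive q* = 559.87578, so Δq = 194.93651; wedge = 141.23045 − 78.46089 = 62.76956.
Deadweight loss = ½ × 194.93651 × 62.76956 = $6118.04 thousand.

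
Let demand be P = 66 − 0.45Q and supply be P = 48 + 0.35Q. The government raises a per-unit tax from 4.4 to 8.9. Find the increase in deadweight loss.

Competitive equilibrium: 66 − 0.45Q = 48 + 0.35Q → Q* = 22.5, P* = 55.875.
For a per-unit tax t: ΔQ = t/0.8, so DWL = ½·t·(t/0.8) = t²/1.6.
At t = 4.4: DWL = 12.1. At t = 8.9: DWL = 49.506.
Increase = 49.506 − 12.1 = 37.41.

37.41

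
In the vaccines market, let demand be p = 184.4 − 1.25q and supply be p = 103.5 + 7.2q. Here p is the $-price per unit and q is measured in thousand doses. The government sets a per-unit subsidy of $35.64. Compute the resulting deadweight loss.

$75.16 thousand

Competitive equilibrium: 184.4 − 1.25q = 103.5 + 7.2q → q* = 9.574, p* = 172.4325.
The subsidy lowers effective supply by 35.64: p = 67.86 + 7.2q.
New quantity: 184.4 − 1.25q = 67.86 + 7.2q → q' = 13.7917.
Overproduction Δq = 13.7917 − 9.574 = 4.2177; wedge = subsidy = 35.64.
Deadweight loss = ½ × 4.2177 × 35.64 = $75.16 thousand.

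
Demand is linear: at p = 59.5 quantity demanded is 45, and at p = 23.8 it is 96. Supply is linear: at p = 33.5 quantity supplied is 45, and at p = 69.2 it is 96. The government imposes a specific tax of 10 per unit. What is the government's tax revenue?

564.29

Demand slope = (23.8 − 59.5)/(96 − 45) = −0.7, so p = 91 − 0.7q.
Supply slope = (69.2 − 33.5)/(96 − 45) = 0.7, so p = 2 + 0.7q.
Competitive equilibrium: 91 − 0.7q = 2 + 0.7q → q* = 63.5714, p* = 46.5.
With the tax, the buyer price exceeds the seller price by 10: (91 − 0.7q) − (2 + 0.7q) = 10 → q' = 56.4286.
Tax revenue = 10 × 56.4286 = 564.29.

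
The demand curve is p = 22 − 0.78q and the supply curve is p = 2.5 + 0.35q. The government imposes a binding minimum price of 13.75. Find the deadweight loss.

Competitive equilibrium: 22 − 0.78q = 2.5 + 0.35q → q* = 17.2566, p* = 8.5398.
At the floor p = 13.75, quantity demanded = (22 − 13.75)/0.78 = 10.5769.
Sellers' marginal cost at q' = 10.5769: 2.5 + 0.35·10.5769 = 6.2019.
Δq = 17.2566 − 10.5769 = 6.6797; wedge = 13.75 − 6.2019 = 7.5481.
Deadweight loss = ½ × 6.6797 × 7.5481 = 25.21.

25.21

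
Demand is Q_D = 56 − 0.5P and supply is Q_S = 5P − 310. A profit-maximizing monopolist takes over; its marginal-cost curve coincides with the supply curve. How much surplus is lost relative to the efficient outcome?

128.84

In inverse form: demand P = 112 − 2Q, supply P = 62 + 0.2Q.
Competitive equilibrium: 112 − 2Q = 62 + 0.2Q → Q* = 22.7273, P* = 66.5455.
Marginal revenue: MR = 112 − 4Q. Set MR = MC: 112 − 4Q = 62 + 0.2Q → Q_m = 11.9048.
Price P_m = 112 − 2·11.9048 = 88.1904; MC(Q_m) = 62 + 0.2·11.9048 = 64.381.
Competitive Q* = 22.7273, so ΔQ = 10.8225; wedge = 88.1904 − 64.381 = 23.8094.
Welfare loss = ½ × 10.8225 × 23.8094 = 128.84.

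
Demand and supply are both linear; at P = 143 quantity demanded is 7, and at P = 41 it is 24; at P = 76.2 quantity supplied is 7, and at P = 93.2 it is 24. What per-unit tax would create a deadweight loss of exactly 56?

Demand slope = (41 − 143)/(24 − 7) = −6, so P = 185 − 6Q.
Supply slope = (93.2 − 76.2)/(24 − 7) = 1, so P = 69.2 + Q.
Competitive equilibrium: 185 − 6Q = 69.2 + Q → Q* = 16.5429, P* = 85.7429.
A tax t gives ΔQ = t/7 and wedge t, so DWL = t²/14.
t²/14 = 56 → t² = 784 → t = 28.

28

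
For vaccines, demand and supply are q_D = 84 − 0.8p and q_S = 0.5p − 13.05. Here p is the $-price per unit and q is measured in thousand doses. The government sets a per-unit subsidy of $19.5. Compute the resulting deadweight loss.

$58.50 thousand

In inverse form: demand p = 105 − 1.25q, supply p = 26.1 + 2q.
Competitive equilibrium: 105 − 1.25q = 26.1 + 2q → q* = 24.2769, p* = 74.6538.
The subsidy lowers effective supply by 19.5: p = 6.6 + 2q.
New quantity: 105 − 1.25q = 6.6 + 2q → q' = 30.2769.
Overproduction Δq = 30.2769 − 24.2769 = 6; wedge = subsidy = 19.5.
Welfare loss = ½ × 6 × 19.5 = $58.50 thousand.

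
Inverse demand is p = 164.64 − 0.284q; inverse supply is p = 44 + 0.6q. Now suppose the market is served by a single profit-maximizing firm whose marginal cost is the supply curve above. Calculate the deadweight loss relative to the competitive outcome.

486.69

Competitive equilibrium: 164.64 − 0.284q = 44 + 0.6q → q* = 136.4706, p* = 125.8824.
Marginal revenue: MR = 164.64 − 0.568q. Set MR = MC: 164.64 − 0.568q = 44 + 0.6q → q_m = 103.2877.
Price p_m = 164.64 − 0.284·103.2877 = 135.3063; MC(q_m) = 44 + 0.6·103.2877 = 105.9726.
Competitive q* = 136.4706, so Δq = 33.1829; wedge = 135.3063 − 105.9726 = 29.3337.
Deadweight loss = ½ × 33.1829 × 29.3337 = 486.69.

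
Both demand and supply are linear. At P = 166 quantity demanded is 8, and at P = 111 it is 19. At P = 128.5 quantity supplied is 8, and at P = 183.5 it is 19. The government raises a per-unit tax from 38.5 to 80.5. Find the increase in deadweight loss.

249.90

Demand slope = (111 − 166)/(19 − 8) = −5, so P = 206 − 5Q.
Supply slope = (183.5 − 128.5)/(19 − 8) = 5, so P = 88.5 + 5Q.
Competitive equilibrium: 206 − 5Q = 88.5 + 5Q → Q* = 11.75, P* = 147.25.
For a per-unit tax t: ΔQ = t/10, so DWL = ½·t·(t/10) = t²/20.
At t = 38.5: DWL = 74.113. At t = 80.5: DWL = 324.013.
Increase = 324.013 − 74.113 = 249.90.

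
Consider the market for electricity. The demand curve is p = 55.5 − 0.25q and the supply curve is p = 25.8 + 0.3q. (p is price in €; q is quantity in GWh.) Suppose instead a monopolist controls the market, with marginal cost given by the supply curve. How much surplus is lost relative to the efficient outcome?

€78.31

Competitive equilibrium: 55.5 − 0.25q = 25.8 + 0.3q → q* = 54, p* = 42.
Marginal revenue: MR = 55.5 − 0.5q. Set MR = MC: 55.5 − 0.5q = 25.8 + 0.3q → q_m = 37.125.
Price p_m = 55.5 − 0.25·37.125 = 46.2188; MC(q_m) = 25.8 + 0.3·37.125 = 36.9375.
Competitive q* = 54, so Δq = 16.875; wedge = 46.2188 − 36.9375 = 9.2813.
Welfare loss = ½ × 16.875 × 9.2813 = €78.31.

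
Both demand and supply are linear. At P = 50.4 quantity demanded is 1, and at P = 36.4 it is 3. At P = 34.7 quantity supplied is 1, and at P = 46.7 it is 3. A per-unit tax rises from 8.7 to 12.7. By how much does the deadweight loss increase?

3.29

Demand slope = (36.4 − 50.4)/(3 − 1) = −7, so P = 57.4 − 7Q.
Supply slope = (46.7 − 34.7)/(3 − 1) = 6, so P = 28.7 + 6Q.
Competitive equilibrium: 57.4 − 7Q = 28.7 + 6Q → Q* = 2.2077, P* = 41.9462.
For a per-unit tax t: ΔQ = t/13, so DWL = ½·t·(t/13) = t²/26.
At t = 8.7: DWL = 2.911. At t = 12.7: DWL = 6.203.
Increase = 6.203 − 2.911 = 3.29.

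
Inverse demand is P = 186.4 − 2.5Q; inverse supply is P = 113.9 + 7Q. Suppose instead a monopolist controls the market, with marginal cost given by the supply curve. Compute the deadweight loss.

Competitive equilibrium: 186.4 − 2.5Q = 113.9 + 7Q → Q* = 7.6316, P* = 167.3211.
Marginal revenue: MR = 186.4 − 5Q. Set MR = MC: 186.4 − 5Q = 113.9 + 7Q → Q_m = 6.0417.
Price P_m = 186.4 − 2.5·6.0417 = 171.2958; MC(Q_m) = 113.9 + 7·6.0417 = 156.1919.
Competitive Q* = 7.6316, so ΔQ = 1.5899; wedge = 171.2958 − 156.1919 = 15.1039.
Welfare loss = ½ × 1.5899 × 15.1039 = 12.01.

12.01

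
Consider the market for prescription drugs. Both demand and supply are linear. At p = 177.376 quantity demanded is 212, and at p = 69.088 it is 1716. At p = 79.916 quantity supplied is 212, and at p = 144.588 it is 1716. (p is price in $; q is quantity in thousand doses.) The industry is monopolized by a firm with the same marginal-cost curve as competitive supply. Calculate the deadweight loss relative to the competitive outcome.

$9568.28 thousand

Demand slope = (69.088 − 177.376)/(1716 − 212) = −0.072, so p = 192.64 − 0.072q.
Supply slope = (144.588 − 79.916)/(1716 − 212) = 0.043, so p = 70.8 + 0.043q.
Competitive equilibrium: 192.64 − 0.072q = 70.8 + 0.043q → q* = 1059.47826, p* = 116.35757.
Marginal revenue: MR = 192.64 − 0.144q. Set MR = MC: 192.64 − 0.144q = 70.8 + 0.043q → q_m = 651.5508.
Price p_m = 192.64 − 0.072·651.5508 = 145.72834; MC(q_m) = 70.8 + 0.043·651.5508 = 98.81668.
Competitive q* = 1059.47826, so Δq = 407.92746; wedge = 145.72834 − 98.81668 = 46.91166.
Welfare loss = ½ × 407.92746 × 46.91166 = $9568.28 thousand.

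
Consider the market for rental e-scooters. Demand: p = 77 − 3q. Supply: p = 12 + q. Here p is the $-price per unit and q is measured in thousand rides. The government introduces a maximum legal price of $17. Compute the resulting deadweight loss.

Competitive equilibrium: 77 − 3q = 12 + q → q* = 16.25, p* = 28.25.
At the ceiling p = 17, quantity supplied = (17 − 12)/1 = 5.
Willingness to pay at q' = 5: 77 − 3·5 = 62.
Δq = 16.25 − 5 = 11.25; wedge = 62 − 17 = 45.
DWL = ½ × 11.25 × 45 = $253.125 thousand.

$253.125 thousand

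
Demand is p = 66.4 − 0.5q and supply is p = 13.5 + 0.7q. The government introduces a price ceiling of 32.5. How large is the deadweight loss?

Competitive equilibrium: 66.4 − 0.5q = 13.5 + 0.7q → q* = 44.0833, p* = 44.3583.
At the ceiling p = 32.5, quantity supplied = (32.5 − 13.5)/0.7 = 27.1429.
Willingness to pay at q' = 27.1429: 66.4 − 0.5·27.1429 = 52.8286.
Δq = 44.0833 − 27.1429 = 16.9404; wedge = 52.8286 − 32.5 = 20.3286.
The triangle = ½ × 16.9404 × 20.3286 = 172.19.

172.19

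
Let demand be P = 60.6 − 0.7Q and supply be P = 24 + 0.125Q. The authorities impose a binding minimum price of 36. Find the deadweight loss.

Competitive equilibrium: 60.6 − 0.7Q = 24 + 0.125Q → Q* = 44.3636, P* = 29.5455.
At the floor P = 36, quantity demanded = (60.6 − 36)/0.7 = 35.1429.
Sellers' marginal cost at Q' = 35.1429: 24 + 0.125·35.1429 = 28.3929.
ΔQ = 44.3636 − 35.1429 = 9.2207; wedge = 36 − 28.3929 = 7.6071.
The triangle = ½ × 9.2207 × 7.6071 = 35.07.

35.07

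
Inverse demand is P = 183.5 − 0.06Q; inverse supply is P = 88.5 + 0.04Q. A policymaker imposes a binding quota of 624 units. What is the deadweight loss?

Competitive equilibrium: 183.5 − 0.06Q = 88.5 + 0.04Q → Q* = 950, P* = 126.5.
At Q = 624: demand price = 183.5 − 0.06·624 = 146.06; supply price = 88.5 + 0.04·624 = 113.46.
ΔQ = 950 − 624 = 326; wedge = 146.06 − 113.46 = 32.6.
Welfare loss = ½ × 326 × 32.6 = 5313.80.

5313.80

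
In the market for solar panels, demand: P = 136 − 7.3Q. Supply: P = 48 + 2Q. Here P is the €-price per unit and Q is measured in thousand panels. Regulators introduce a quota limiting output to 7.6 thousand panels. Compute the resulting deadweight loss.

€16.13 thousand

Competitive equilibrium: 136 − 7.3Q = 48 + 2Q → Q* = 9.4624, P* = 66.9247.
At Q = 7.6: demand price = 136 − 7.3·7.6 = 80.52; supply price = 48 + 2·7.6 = 63.2.
ΔQ = 9.4624 − 7.6 = 1.8624; wedge = 80.52 − 63.2 = 17.32.
The triangle = ½ × 1.8624 × 17.32 = €16.13 thousand.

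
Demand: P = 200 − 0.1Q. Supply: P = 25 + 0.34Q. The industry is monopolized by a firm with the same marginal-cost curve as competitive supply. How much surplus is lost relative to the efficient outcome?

Competitive equilibrium: 200 − 0.1Q = 25 + 0.34Q → Q* = 397.7273, P* = 160.2273.
Marginal revenue: MR = 200 − 0.2Q. Set MR = MC: 200 − 0.2Q = 25 + 0.34Q → Q_m = 324.0741.
Price P_m = 200 − 0.1·324.0741 = 167.5926; MC(Q_m) = 25 + 0.34·324.0741 = 135.1852.
Competitive Q* = 397.7273, so ΔQ = 73.6532; wedge = 167.5926 − 135.1852 = 32.4074.
Welfare loss = ½ × 73.6532 × 32.4074 = 1193.45.

1193.45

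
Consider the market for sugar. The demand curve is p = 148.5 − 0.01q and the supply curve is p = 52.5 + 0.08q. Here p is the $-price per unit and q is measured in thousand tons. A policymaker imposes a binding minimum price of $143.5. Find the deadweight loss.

Competitive equilibrium: 148.5 − 0.01q = 52.5 + 0.08q → q* = 1066.6667, p* = 137.8333.
At the floor p = 143.5, quantity demanded = (148.5 − 143.5)/0.01 = 500.
Sellers' marginal cost at q' = 500: 52.5 + 0.08·500 = 92.5.
Δq = 1066.6667 − 500 = 566.6667; wedge = 143.5 − 92.5 = 51.
The triangle = ½ × 566.6667 × 51 = $14450 thousand.

$14450 thousand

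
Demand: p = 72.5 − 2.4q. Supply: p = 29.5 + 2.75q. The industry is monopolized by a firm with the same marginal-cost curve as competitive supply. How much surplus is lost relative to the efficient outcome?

18.14

Competitive equilibrium: 72.5 − 2.4q = 29.5 + 2.75q → q* = 8.3495, p* = 52.4612.
Marginal revenue: MR = 72.5 − 4.8q. Set MR = MC: 72.5 − 4.8q = 29.5 + 2.75q → q_m = 5.6954.
Price p_m = 72.5 − 2.4·5.6954 = 58.831; MC(q_m) = 29.5 + 2.75·5.6954 = 45.1624.
Competitive q* = 8.3495, so Δq = 2.6541; wedge = 58.831 − 45.1624 = 13.6686.
DWL = ½ × 2.6541 × 13.6686 = 18.14.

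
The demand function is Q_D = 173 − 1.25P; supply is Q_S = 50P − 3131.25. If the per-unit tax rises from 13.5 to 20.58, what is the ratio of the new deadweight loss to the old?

In inverse form: demand P = 138.4 − 0.8Q, supply P = 62.625 + 0.02Q.
Competitive equilibrium: 138.4 − 0.8Q = 62.625 + 0.02Q → Q* = 92.4085, P* = 64.4732.
For a per-unit tax t: ΔQ = t/0.82, so DWL = ½·t·(t/0.82) = t²/1.64.
At t = 13.5: DWL = 111.128. At t = 20.58: DWL = 258.254.
Ratio = (20.58/13.5)² = 2.324.

2.324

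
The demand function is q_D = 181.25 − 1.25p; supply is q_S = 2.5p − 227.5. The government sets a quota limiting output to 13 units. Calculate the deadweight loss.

614.40

In inverse form: demand p = 145 − 0.8q, supply p = 91 + 0.4q.
Competitive equilibrium: 145 − 0.8q = 91 + 0.4q → q* = 45, p* = 109.
At q = 13: demand price = 145 − 0.8·13 = 134.6; supply price = 91 + 0.4·13 = 96.2.
Δq = 45 − 13 = 32; wedge = 134.6 − 96.2 = 38.4.
The triangle = ½ × 32 × 38.4 = 614.40.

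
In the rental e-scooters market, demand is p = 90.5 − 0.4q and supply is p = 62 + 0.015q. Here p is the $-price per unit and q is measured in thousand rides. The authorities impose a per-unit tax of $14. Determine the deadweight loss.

Competitive equilibrium: 90.5 − 0.4q = 62 + 0.015q → q* = 68.6747, p* = 63.0301.
With the tax, the buyer price exceeds the seller price by 14: (90.5 − 0.4q) − (62 + 0.015q) = 14 → q' = 34.9398.
Δq = 68.6747 − 34.9398 = 33.7349; the wedge equals the tax, 14.
Deadweight loss = ½ × 33.7349 × 14 = $236.14 thousand.

$236.14 thousand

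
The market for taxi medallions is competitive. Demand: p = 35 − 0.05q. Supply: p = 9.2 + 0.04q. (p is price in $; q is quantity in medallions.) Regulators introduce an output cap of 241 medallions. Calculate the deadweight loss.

Competitive equilibrium: 35 − 0.05q = 9.2 + 0.04q → q* = 286.6667, p* = 20.6667.
At q = 241: demand price = 35 − 0.05·241 = 22.95; supply price = 9.2 + 0.04·241 = 18.84.
Δq = 286.6667 − 241 = 45.6667; wedge = 22.95 − 18.84 = 4.11.
Deadweight loss = ½ × 45.6667 × 4.11 = $93.845.

$93.845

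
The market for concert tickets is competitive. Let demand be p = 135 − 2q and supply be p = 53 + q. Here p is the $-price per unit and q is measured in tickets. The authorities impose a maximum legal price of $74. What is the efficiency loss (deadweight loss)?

$60.17

Competitive equilibrium: 135 − 2q = 53 + q → q* = 27.3333, p* = 80.3333.
At the ceiling p = 74, quantity supplied = (74 − 53)/1 = 21.
Willingness to pay at q' = 21: 135 − 2·21 = 93.
Δq = 27.3333 − 21 = 6.3333; wedge = 93 − 74 = 19.
DWL = ½ × 6.3333 × 19 = $60.17.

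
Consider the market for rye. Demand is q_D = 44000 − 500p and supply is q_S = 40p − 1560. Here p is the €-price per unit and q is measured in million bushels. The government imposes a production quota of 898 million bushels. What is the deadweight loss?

€11347.42 million

In inverse form: demand p = 88 − 0.002q, supply p = 39 + 0.025q.
Competitive equilibrium: 88 − 0.002q = 39 + 0.025q → q* = 1814.8148, p* = 84.3704.
At q = 898: demand price = 88 − 0.002·898 = 86.204; supply price = 39 + 0.025·898 = 61.45.
Δq = 1814.8148 − 898 = 916.8148; wedge = 86.204 − 61.45 = 24.754.
DWL = ½ × 916.8148 × 24.754 = €11347.42 million.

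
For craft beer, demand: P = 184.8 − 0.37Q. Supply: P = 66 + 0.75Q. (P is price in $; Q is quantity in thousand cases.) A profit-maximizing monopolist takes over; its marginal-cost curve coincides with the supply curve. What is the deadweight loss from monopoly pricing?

$388.52 thousand

Competitive equilibrium: 184.8 − 0.37Q = 66 + 0.75Q → Q* = 106.0714, P* = 145.5536.
Marginal revenue: MR = 184.8 − 0.74Q. Set MR = MC: 184.8 − 0.74Q = 66 + 0.75Q → Q_m = 79.7315.
Price P_m = 184.8 − 0.37·79.7315 = 155.2993; MC(Q_m) = 66 + 0.75·79.7315 = 125.7986.
Competitive Q* = 106.0714, so ΔQ = 26.3399; wedge = 155.2993 − 125.7986 = 29.5007.
The triangle = ½ × 26.3399 × 29.5007 = $388.52 thousand.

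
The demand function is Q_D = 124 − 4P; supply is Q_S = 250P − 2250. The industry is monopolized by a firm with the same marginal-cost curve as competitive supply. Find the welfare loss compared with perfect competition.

In inverse form: demand P = 31 − 0.25Q, supply P = 9 + 0.004Q.
Competitive equilibrium: 31 − 0.25Q = 9 + 0.004Q → Q* = 86.6142, P* = 9.3465.
Marginal revenue: MR = 31 − 0.5Q. Set MR = MC: 31 − 0.5Q = 9 + 0.004Q → Q_m = 43.6508.
Price P_m = 31 − 0.25·43.6508 = 20.0873; MC(Q_m) = 9 + 0.004·43.6508 = 9.1746.
Competitive Q* = 86.6142, so ΔQ = 42.9634; wedge = 20.0873 − 9.1746 = 10.9127.
Welfare loss = ½ × 42.9634 × 10.9127 = 234.42.

234.42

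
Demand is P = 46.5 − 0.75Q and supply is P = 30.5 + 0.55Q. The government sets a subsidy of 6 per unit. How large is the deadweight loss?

13.85

Competitive equilibrium: 46.5 − 0.75Q = 30.5 + 0.55Q → Q* = 12.3077, P* = 37.2692.
The subsidy lowers effective supply by 6: P = 24.5 + 0.55Q.
New quantity: 46.5 − 0.75Q = 24.5 + 0.55Q → Q' = 16.9231.
Overproduction ΔQ = 16.9231 − 12.3077 = 4.6154; wedge = subsidy = 6.
Deadweight loss = ½ × 4.6154 × 6 = 13.85.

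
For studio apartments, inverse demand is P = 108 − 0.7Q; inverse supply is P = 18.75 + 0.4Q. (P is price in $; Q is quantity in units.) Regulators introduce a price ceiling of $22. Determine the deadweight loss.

$2931.86

Competitive equilibrium: 108 − 0.7Q = 18.75 + 0.4Q → Q* = 81.1364, P* = 51.2045.
At the ceiling P = 22, quantity supplied = (22 − 18.75)/0.4 = 8.125.
Willingness to pay at Q' = 8.125: 108 − 0.7·8.125 = 102.3125.
ΔQ = 81.1364 − 8.125 = 73.0114; wedge = 102.3125 − 22 = 80.3125.
DWL = ½ × 73.0114 × 80.3125 = $2931.86.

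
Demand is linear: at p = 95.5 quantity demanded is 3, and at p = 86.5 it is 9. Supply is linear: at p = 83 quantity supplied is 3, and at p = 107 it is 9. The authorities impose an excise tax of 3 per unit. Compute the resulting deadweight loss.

Demand slope = (86.5 − 95.5)/(9 − 3) = −1.5, so p = 100 − 1.5q.
Supply slope = (107 − 83)/(9 − 3) = 4, so p = 71 + 4q.
Competitive equilibrium: 100 − 1.5q = 71 + 4q → q* = 5.2727, p* = 92.0909.
With the tax, the buyer price exceeds the seller price by 3: (100 − 1.5q) − (71 + 4q) = 3 → q' = 4.7273.
Δq = 5.2727 − 4.7273 = 0.5454; the wedge equals the tax, 3.
Welfare loss = ½ × 0.5454 × 3 = 0.82.

0.82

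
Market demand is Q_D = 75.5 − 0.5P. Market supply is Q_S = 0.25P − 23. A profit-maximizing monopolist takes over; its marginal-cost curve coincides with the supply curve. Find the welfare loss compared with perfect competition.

In inverse form: demand P = 151 − 2Q, supply P = 92 + 4Q.
Competitive equilibrium: 151 − 2Q = 92 + 4Q → Q* = 9.8333, P* = 131.3333.
Marginal revenue: MR = 151 − 4Q. Set MR = MC: 151 − 4Q = 92 + 4Q → Q_m = 7.375.
Price P_m = 151 − 2·7.375 = 136.25; MC(Q_m) = 92 + 4·7.375 = 121.5.
Competitive Q* = 9.8333, so ΔQ = 2.4583; wedge = 136.25 − 121.5 = 14.75.
Deadweight loss = ½ × 2.4583 × 14.75 = 18.13.

18.13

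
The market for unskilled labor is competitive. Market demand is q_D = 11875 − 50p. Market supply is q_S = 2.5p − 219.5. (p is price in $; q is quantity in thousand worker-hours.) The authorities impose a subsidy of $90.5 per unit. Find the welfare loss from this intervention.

$9750.30 thousand

In inverse form: demand p = 237.5 − 0.02q, supply p = 87.8 + 0.4q.
Competitive equilibrium: 237.5 − 0.02q = 87.8 + 0.4q → q* = 356.4286, p* = 230.3714.
The subsidy lowers effective supply by 90.5: p = 0.4q − 2.7.
New quantity: 237.5 − 0.02q = 0.4q − 2.7 → q' = 571.9048.
Overproduction Δq = 571.9048 − 356.4286 = 215.4762; wedge = subsidy = 90.5.
Deadweight loss = ½ × 215.4762 × 90.5 = $9750.30 thousand.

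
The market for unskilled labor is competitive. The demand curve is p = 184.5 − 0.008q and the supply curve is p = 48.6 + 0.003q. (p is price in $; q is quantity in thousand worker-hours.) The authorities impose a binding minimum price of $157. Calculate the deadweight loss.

$437325.35 thousand

Competitive equilibrium: 184.5 − 0.008q = 48.6 + 0.003q → q* = 12354.5455, p* = 85.6636.
At the floor p = 157, quantity demanded = (184.5 − 157)/0.008 = 3437.5.
Sellers' marginal cost at q' = 3437.5: 48.6 + 0.003·3437.5 = 58.9125.
Δq = 12354.5455 − 3437.5 = 8917.0455; wedge = 157 − 58.9125 = 98.0875.
The triangle = ½ × 8917.0455 × 98.0875 = $437325.35 thousand.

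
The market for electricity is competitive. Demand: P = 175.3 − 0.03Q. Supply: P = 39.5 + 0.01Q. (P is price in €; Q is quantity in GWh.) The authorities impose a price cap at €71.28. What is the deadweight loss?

Competitive equilibrium: 175.3 − 0.03Q = 39.5 + 0.01Q → Q* = 3395, P* = 73.45.
At the ceiling P = 71.28, quantity supplied = (71.28 − 39.5)/0.01 = 3178.
Willingness to pay at Q' = 3178: 175.3 − 0.03·3178 = 79.96.
ΔQ = 3395 − 3178 = 217; wedge = 79.96 − 71.28 = 8.68.
DWL = ½ × 217 × 8.68 = €941.78.

€941.78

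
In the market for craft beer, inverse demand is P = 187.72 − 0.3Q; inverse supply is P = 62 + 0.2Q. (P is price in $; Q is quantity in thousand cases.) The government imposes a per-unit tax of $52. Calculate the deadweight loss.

Competitive equilibrium: 187.72 − 0.3Q = 62 + 0.2Q → Q* = 251.44, P* = 112.288.
With the tax, the buyer price exceeds the seller price by 52: (187.72 − 0.3Q) − (62 + 0.2Q) = 52 → Q' = 147.44.
ΔQ = 251.44 − 147.44 = 104; the wedge equals the tax, 52.
Deadweight loss = ½ × 104 × 52 = $2704 thousand.

$2704 thousand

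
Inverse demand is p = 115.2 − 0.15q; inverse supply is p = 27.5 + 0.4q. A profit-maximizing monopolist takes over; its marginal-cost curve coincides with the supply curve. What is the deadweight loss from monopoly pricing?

Competitive equilibrium: 115.2 − 0.15q = 27.5 + 0.4q → q* = 159.4545, p* = 91.2818.
Marginal revenue: MR = 115.2 − 0.3q. Set MR = MC: 115.2 − 0.3q = 27.5 + 0.4q → q_m = 125.2857.
Price p_m = 115.2 − 0.15·125.2857 = 96.4071; MC(q_m) = 27.5 + 0.4·125.2857 = 77.6143.
Competitive q* = 159.4545, so Δq = 34.1688; wedge = 96.4071 − 77.6143 = 18.7928.
DWL = ½ × 34.1688 × 18.7928 = 321.06.

321.06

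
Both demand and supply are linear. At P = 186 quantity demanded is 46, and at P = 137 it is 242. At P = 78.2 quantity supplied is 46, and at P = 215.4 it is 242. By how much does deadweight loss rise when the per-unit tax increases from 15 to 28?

294.21

Demand slope = (137 − 186)/(242 − 46) = −0.25, so P = 197.5 − 0.25Q.
Supply slope = (215.4 − 78.2)/(242 − 46) = 0.7, so P = 46 + 0.7Q.
Competitive equilibrium: 197.5 − 0.25Q = 46 + 0.7Q → Q* = 159.4737, P* = 157.6316.
For a per-unit tax t: ΔQ = t/0.95, so DWL = ½·t·(t/0.95) = t²/1.9.
At t = 15: DWL = 118.421. At t = 28: DWL = 412.632.
Increase = 412.632 − 118.421 = 294.21.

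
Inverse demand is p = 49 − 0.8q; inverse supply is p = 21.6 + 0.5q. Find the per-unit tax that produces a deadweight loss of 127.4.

18.2

Competitive equilibrium: 49 − 0.8q = 21.6 + 0.5q → q* = 21.0769, p* = 32.1385.
A tax t gives Δq = t/1.3 and wedge t, so DWL = t²/2.6.
t²/2.6 = 127.4 → t² = 331.24 → t = 18.2.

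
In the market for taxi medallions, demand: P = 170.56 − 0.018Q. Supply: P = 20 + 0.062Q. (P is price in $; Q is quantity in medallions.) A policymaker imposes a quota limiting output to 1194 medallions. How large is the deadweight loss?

Competitive equilibrium: 170.56 − 0.018Q = 20 + 0.062Q → Q* = 1882, P* = 136.684.
At Q = 1194: demand price = 170.56 − 0.018·1194 = 149.068; supply price = 20 + 0.062·1194 = 94.028.
ΔQ = 1882 − 1194 = 688; wedge = 149.068 − 94.028 = 55.04.
DWL = ½ × 688 × 55.04 = $18933.76.

$18933.76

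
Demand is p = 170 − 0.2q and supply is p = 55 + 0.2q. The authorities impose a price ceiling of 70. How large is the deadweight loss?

Competitive equilibrium: 170 − 0.2q = 55 + 0.2q → q* = 287.5, p* = 112.5.
At the ceiling p = 70, quantity supplied = (70 − 55)/0.2 = 75.
Willingness to pay at q' = 75: 170 − 0.2·75 = 155.
Δq = 287.5 − 75 = 212.5; wedge = 155 − 70 = 85.
The triangle = ½ × 212.5 × 85 = 9031.25.

9031.25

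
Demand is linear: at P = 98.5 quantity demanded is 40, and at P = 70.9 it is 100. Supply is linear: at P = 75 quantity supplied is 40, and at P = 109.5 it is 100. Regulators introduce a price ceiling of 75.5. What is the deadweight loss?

Demand slope = (70.9 − 98.5)/(100 − 40) = −0.46, so P = 116.9 − 0.46Q.
Supply slope = (109.5 − 75)/(100 − 40) = 0.575, so P = 52 + 0.575Q.
Competitive equilibrium: 116.9 − 0.46Q = 52 + 0.575Q → Q* = 62.7053, P* = 88.0556.
At the ceiling P = 75.5, quantity supplied = (75.5 − 52)/0.575 = 40.8696.
Willingness to pay at Q' = 40.8696: 116.9 − 0.46·40.8696 = 98.1.
ΔQ = 62.7053 − 40.8696 = 21.8357; wedge = 98.1 − 75.5 = 22.6.
The triangle = ½ × 21.8357 × 22.6 = 246.74.

246.74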